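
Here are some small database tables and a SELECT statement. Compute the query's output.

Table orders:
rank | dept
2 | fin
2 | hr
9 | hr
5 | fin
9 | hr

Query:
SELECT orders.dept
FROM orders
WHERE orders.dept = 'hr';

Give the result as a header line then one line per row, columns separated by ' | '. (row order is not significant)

After WHERE (3 rows):
orders.rank | orders.dept
2 | hr
9 | hr
9 | hr
After SELECT (3 rows):
orders.dept
hr
hr
hr

== RESULT ==
orders.dept
hr
hr
hr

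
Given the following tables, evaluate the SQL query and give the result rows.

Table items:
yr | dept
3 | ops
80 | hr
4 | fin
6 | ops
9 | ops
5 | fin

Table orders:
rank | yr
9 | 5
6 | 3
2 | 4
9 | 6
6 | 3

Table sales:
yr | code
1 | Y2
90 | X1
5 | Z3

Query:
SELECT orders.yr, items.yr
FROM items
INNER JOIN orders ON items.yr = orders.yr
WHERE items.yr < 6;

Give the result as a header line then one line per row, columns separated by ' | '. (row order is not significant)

After JOIN orders (5 rows):
items.yr | items.dept | orders.rank | orders.yr
3 | ops | 6 | 3
3 | ops | 6 | 3
4 | fin | 2 | 4
6 | ops | 9 | 6
5 | fin | 9 | 5
After WHERE (4 rows):
items.yr | items.dept | orders.rank | orders.yr
3 | ops | 6 | 3
3 | ops | 6 | 3
4 | fin | 2 | 4
5 | fin | 9 | 5
After SELECT (4 rows):
orders.yr | items.yr
3 | 3
3 | 3
4 | 4
5 | 5

== RESULT ==
orders.yr | items.yr
3 | 3
3 | 3
4 | 4
5 | 5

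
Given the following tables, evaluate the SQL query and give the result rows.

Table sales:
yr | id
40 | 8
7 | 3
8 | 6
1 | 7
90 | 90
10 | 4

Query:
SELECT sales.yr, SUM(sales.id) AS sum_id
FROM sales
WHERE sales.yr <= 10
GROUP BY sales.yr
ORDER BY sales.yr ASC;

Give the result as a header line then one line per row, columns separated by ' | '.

== RESULT ==
sales.yr | sum_id
1 | 7
7 | 3
8 | 6
10 | 4

Derivation:
After WHERE (4 rows):
sales.yr | sales.id
7 | 3
8 | 6
1 | 7
10 | 4
After GROUP BY (4 rows):
sales.yr | sum_id
7 | 3
8 | 6
1 | 7
10 | 4
After ORDER BY (4 rows):
sales.yr | sum_id
1 | 7
7 | 3
8 | 6
10 | 4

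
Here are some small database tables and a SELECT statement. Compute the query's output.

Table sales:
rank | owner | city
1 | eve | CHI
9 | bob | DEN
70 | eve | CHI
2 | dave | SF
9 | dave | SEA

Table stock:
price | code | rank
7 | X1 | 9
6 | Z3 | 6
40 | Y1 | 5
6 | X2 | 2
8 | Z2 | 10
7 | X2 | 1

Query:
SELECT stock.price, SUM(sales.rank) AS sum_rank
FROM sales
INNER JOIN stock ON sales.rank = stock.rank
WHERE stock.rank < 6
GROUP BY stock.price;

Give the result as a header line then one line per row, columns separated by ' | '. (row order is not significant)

== RESULT ==
stock.price | sum_rank
7 | 1
6 | 2

Derivation:
After JOIN stock (4 rows):
sales.rank | sales.owner | sales.city | stock.price | stock.code | stock.rank
1 | eve | CHI | 7 | X2 | 1
9 | bob | DEN | 7 | X1 | 9
2 | dave | SF | 6 | X2 | 2
9 | dave | SEA | 7 | X1 | 9
After WHERE (2 rows):
sales.rank | sales.owner | sales.city | stock.price | stock.code | stock.rank
1 | eve | CHI | 7 | X2 | 1
2 | dave | SF | 6 | X2 | 2
After GROUP BY (2 rows):
stock.price | sum_rank
7 | 1
6 | 2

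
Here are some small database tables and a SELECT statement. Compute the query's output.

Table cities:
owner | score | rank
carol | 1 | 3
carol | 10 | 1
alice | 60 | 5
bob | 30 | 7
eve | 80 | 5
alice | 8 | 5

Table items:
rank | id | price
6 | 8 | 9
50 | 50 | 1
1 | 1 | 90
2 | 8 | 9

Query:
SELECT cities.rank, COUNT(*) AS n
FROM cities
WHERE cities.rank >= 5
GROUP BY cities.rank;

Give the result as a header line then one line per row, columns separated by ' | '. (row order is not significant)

== RESULT ==
cities.rank | n
5 | 3
7 | 1

Derivation:
After WHERE (4 rows):
cities.owner | cities.score | cities.rank
alice | 60 | 5
bob | 30 | 7
eve | 80 | 5
alice | 8 | 5
After GROUP BY (2 rows):
cities.rank | n
5 | 3
7 | 1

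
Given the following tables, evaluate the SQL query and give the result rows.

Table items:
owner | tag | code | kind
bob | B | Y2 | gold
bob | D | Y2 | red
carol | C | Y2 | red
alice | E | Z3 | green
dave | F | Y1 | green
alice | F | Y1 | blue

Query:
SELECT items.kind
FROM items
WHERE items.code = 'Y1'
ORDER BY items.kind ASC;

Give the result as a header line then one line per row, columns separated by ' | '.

== RESULT ==
items.kind
blue
green

Derivation:
After WHERE (2 rows):
items.owner | items.tag | items.code | items.kind
dave | F | Y1 | green
alice | F | Y1 | blue
After SELECT (2 rows):
items.kind
green
blue
After ORDER BY (2 rows):
items.kind
blue
green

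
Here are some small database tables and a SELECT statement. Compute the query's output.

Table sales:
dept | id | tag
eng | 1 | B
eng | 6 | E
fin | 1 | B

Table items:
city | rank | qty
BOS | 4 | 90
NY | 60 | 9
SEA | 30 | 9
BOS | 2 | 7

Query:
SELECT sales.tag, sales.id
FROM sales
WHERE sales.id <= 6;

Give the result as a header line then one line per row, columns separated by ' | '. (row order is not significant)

After WHERE (3 rows):
sales.dept | sales.id | sales.tag
eng | 1 | B
eng | 6 | E
fin | 1 | B
After SELECT (3 rows):
sales.tag | sales.id
B | 1
E | 6
B | 1

== RESULT ==
sales.tag | sales.id
B | 1
E | 6
B | 1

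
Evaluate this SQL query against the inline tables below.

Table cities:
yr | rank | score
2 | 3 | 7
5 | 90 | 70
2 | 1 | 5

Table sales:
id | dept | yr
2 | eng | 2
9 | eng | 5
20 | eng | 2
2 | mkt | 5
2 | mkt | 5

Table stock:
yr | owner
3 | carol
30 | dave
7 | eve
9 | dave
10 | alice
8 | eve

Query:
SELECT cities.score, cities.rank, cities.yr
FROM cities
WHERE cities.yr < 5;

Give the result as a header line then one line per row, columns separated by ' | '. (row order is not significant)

After WHERE (2 rows):
cities.yr | cities.rank | cities.score
2 | 3 | 7
2 | 1 | 5
After SELECT (2 rows):
cities.score | cities.rank | cities.yr
7 | 3 | 2
5 | 1 | 2

== RESULT ==
cities.score | cities.rank | cities.yr
7 | 3 | 2
5 | 1 | 2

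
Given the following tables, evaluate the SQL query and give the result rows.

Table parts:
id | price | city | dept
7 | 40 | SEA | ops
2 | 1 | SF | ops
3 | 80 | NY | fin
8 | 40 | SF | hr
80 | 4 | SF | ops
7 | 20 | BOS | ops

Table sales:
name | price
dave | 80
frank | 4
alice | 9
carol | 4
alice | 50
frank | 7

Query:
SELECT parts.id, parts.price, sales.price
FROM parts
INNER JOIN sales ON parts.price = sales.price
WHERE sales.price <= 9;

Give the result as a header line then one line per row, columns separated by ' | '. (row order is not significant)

After JOIN sales (3 rows):
parts.id | parts.price | parts.city | parts.dept | sales.name | sales.price
3 | 80 | NY | fin | dave | 80
80 | 4 | SF | ops | frank | 4
80 | 4 | SF | ops | carol | 4
After WHERE (2 rows):
parts.id | parts.price | parts.city | parts.dept | sales.name | sales.price
80 | 4 | SF | ops | frank | 4
80 | 4 | SF | ops | carol | 4
After SELECT (2 rows):
parts.id | parts.price | sales.price
80 | 4 | 4
80 | 4 | 4

== RESULT ==
parts.id | parts.price | sales.price
80 | 4 | 4
80 | 4 | 4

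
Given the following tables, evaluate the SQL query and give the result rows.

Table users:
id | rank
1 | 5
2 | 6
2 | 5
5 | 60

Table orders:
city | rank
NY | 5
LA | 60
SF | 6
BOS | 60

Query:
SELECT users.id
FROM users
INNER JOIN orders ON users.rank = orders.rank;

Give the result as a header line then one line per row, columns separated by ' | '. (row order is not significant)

== RESULT ==
users.id
1
2
2
5
5

Derivation:
After JOIN orders (5 rows):
users.id | users.rank | orders.city | orders.rank
1 | 5 | NY | 5
2 | 6 | SF | 6
2 | 5 | NY | 5
5 | 60 | LA | 60
5 | 60 | BOS | 60
After SELECT (5 rows):
users.id
1
2
2
5
5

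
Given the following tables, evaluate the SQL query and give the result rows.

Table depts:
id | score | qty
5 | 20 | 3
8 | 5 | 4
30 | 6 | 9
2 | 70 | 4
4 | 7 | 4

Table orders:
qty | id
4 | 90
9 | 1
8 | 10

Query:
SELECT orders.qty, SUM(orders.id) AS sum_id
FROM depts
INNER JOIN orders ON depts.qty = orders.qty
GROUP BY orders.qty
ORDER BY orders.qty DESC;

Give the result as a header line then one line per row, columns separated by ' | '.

== RESULT ==
orders.qty | sum_id
9 | 1
4 | 270

Derivation:
After JOIN orders (4 rows):
depts.id | depts.score | depts.qty | orders.qty | orders.id
8 | 5 | 4 | 4 | 90
30 | 6 | 9 | 9 | 1
2 | 70 | 4 | 4 | 90
4 | 7 | 4 | 4 | 90
After GROUP BY (2 rows):
orders.qty | sum_id
4 | 270
9 | 1
After ORDER BY (2 rows):
orders.qty | sum_id
9 | 1
4 | 270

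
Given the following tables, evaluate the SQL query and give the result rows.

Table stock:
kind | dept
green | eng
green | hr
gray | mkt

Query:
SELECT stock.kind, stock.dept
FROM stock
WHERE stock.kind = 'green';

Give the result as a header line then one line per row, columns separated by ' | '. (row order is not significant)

== RESULT ==
stock.kind | stock.dept
green | eng
green | hr

Derivation:
After WHERE (2 rows):
stock.kind | stock.dept
green | eng
green | hr
After SELECT (2 rows):
stock.kind | stock.dept
green | eng
green | hr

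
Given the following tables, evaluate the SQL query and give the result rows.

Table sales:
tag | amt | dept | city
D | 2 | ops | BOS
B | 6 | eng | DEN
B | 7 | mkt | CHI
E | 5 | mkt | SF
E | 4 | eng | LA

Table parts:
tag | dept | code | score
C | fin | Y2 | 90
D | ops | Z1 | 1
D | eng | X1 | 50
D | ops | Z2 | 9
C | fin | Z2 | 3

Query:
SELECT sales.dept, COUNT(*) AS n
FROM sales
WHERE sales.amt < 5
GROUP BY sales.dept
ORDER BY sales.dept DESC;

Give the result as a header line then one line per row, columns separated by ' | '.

== RESULT ==
sales.dept | n
ops | 1
eng | 1

Derivation:
After WHERE (2 rows):
sales.tag | sales.amt | sales.dept | sales.city
D | 2 | ops | BOS
E | 4 | eng | LA
After GROUP BY (2 rows):
sales.dept | n
ops | 1
eng | 1
After ORDER BY (2 rows):
sales.dept | n
ops | 1
eng | 1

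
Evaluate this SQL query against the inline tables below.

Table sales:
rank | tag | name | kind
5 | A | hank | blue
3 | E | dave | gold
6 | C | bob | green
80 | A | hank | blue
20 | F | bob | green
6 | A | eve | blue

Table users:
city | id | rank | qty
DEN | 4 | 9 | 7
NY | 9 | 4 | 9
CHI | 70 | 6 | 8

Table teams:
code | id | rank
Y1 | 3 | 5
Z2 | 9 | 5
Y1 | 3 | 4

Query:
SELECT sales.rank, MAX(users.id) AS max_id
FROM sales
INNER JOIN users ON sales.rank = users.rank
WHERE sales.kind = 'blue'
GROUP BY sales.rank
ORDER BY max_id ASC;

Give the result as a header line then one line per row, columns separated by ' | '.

== RESULT ==
sales.rank | max_id
6 | 70

Derivation:
After JOIN users (2 rows):
sales.rank | sales.tag | sales.name | sales.kind | users.city | users.id | users.rank | users.qty
6 | C | bob | green | CHI | 70 | 6 | 8
6 | A | eve | blue | CHI | 70 | 6 | 8
After WHERE (1 rows):
sales.rank | sales.tag | sales.name | sales.kind | users.city | users.id | users.rank | users.qty
6 | A | eve | blue | CHI | 70 | 6 | 8
After GROUP BY (1 rows):
sales.rank | max_id
6 | 70
After ORDER BY (1 rows):
sales.rank | max_id
6 | 70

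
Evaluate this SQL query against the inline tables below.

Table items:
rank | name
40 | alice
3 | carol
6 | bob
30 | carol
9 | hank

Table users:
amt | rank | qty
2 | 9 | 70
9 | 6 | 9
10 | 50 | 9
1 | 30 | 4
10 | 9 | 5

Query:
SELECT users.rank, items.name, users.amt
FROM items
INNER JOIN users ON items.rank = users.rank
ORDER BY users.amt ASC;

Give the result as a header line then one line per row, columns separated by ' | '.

== RESULT ==
users.rank | items.name | users.amt
30 | carol | 1
9 | hank | 2
6 | bob | 9
9 | hank | 10

Derivation:
After JOIN users (4 rows):
items.rank | items.name | users.amt | users.rank | users.qty
6 | bob | 9 | 6 | 9
30 | carol | 1 | 30 | 4
9 | hank | 2 | 9 | 70
9 | hank | 10 | 9 | 5
After SELECT (4 rows):
users.rank | items.name | users.amt
6 | bob | 9
30 | carol | 1
9 | hank | 2
9 | hank | 10
After ORDER BY (4 rows):
users.rank | items.name | users.amt
30 | carol | 1
9 | hank | 2
6 | bob | 9
9 | hank | 10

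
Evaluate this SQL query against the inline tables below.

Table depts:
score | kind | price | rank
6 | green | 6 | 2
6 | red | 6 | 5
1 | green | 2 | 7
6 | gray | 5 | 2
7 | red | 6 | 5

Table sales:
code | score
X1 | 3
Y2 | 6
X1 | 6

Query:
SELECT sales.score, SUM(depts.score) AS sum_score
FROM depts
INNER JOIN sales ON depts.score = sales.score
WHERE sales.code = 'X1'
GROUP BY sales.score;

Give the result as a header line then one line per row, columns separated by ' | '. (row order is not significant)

== RESULT ==
sales.score | sum_score
6 | 18

Derivation:
After JOIN sales (6 rows):
depts.score | depts.kind | depts.price | depts.rank | sales.code | sales.score
6 | green | 6 | 2 | Y2 | 6
6 | green | 6 | 2 | X1 | 6
6 | red | 6 | 5 | Y2 | 6
6 | red | 6 | 5 | X1 | 6
6 | gray | 5 | 2 | Y2 | 6
6 | gray | 5 | 2 | X1 | 6
After WHERE (3 rows):
depts.score | depts.kind | depts.price | depts.rank | sales.code | sales.score
6 | green | 6 | 2 | X1 | 6
6 | red | 6 | 5 | X1 | 6
6 | gray | 5 | 2 | X1 | 6
After GROUP BY (1 rows):
sales.score | sum_score
6 | 18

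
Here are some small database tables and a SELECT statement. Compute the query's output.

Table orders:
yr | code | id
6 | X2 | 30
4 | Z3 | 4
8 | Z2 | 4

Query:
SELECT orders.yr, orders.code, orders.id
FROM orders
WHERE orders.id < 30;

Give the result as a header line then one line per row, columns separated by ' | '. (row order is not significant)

After WHERE (2 rows):
orders.yr | orders.code | orders.id
4 | Z3 | 4
8 | Z2 | 4
After SELECT (2 rows):
orders.yr | orders.code | orders.id
4 | Z3 | 4
8 | Z2 | 4

== RESULT ==
orders.yr | orders.code | orders.id
4 | Z3 | 4
8 | Z2 | 4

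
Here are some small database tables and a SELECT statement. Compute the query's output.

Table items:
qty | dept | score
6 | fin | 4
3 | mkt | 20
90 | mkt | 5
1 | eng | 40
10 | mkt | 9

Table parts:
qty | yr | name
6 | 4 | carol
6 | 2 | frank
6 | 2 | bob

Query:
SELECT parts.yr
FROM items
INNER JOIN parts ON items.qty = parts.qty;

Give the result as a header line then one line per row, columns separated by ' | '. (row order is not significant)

== RESULT ==
parts.yr
4
2
2

Derivation:
After JOIN parts (3 rows):
items.qty | items.dept | items.score | parts.qty | parts.yr | parts.name
6 | fin | 4 | 6 | 4 | carol
6 | fin | 4 | 6 | 2 | frank
6 | fin | 4 | 6 | 2 | bob
After SELECT (3 rows):
parts.yr
4
2
2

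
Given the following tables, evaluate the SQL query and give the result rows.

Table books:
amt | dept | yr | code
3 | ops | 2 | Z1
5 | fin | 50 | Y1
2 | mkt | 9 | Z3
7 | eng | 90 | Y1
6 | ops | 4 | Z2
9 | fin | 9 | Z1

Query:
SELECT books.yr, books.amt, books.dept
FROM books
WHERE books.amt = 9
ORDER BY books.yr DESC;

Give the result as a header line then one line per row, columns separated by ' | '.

== RESULT ==
books.yr | books.amt | books.dept
9 | 9 | fin

Derivation:
After WHERE (1 rows):
books.amt | books.dept | books.yr | books.code
9 | fin | 9 | Z1
After SELECT (1 rows):
books.yr | books.amt | books.dept
9 | 9 | fin
After ORDER BY (1 rows):
books.yr | books.amt | books.dept
9 | 9 | fin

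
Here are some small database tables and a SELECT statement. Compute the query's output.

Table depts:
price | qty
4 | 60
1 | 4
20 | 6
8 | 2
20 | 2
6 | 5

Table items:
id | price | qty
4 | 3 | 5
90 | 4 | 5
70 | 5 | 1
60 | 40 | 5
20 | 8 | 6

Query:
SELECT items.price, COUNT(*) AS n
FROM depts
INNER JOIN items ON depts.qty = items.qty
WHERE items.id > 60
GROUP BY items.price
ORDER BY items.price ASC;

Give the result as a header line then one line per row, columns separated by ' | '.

After JOIN items (4 rows):
depts.price | depts.qty | items.id | items.price | items.qty
20 | 6 | 20 | 8 | 6
6 | 5 | 4 | 3 | 5
6 | 5 | 90 | 4 | 5
6 | 5 | 60 | 40 | 5
After WHERE (1 rows):
depts.price | depts.qty | items.id | items.price | items.qty
6 | 5 | 90 | 4 | 5
After GROUP BY (1 rows):
items.price | n
4 | 1
After ORDER BY (1 rows):
items.price | n
4 | 1

== RESULT ==
items.price | n
4 | 1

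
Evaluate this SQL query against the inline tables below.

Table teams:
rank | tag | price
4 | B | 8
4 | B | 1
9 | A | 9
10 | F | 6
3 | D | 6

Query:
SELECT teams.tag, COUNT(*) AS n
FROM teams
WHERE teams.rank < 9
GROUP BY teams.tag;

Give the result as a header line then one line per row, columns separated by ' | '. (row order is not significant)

After WHERE (3 rows):
teams.rank | teams.tag | teams.price
4 | B | 8
4 | B | 1
3 | D | 6
After GROUP BY (2 rows):
teams.tag | n
B | 2
D | 1

== RESULT ==
teams.tag | n
B | 2
D | 1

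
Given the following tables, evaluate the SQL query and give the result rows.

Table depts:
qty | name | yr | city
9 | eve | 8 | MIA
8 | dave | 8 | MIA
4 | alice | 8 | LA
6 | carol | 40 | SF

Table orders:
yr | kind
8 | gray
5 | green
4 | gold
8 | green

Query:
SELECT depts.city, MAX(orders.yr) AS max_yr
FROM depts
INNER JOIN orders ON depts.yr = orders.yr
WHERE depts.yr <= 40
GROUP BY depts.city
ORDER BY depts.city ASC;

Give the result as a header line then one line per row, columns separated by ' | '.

== RESULT ==
depts.city | max_yr
LA | 8
MIA | 8

Derivation:
After JOIN orders (6 rows):
depts.qty | depts.name | depts.yr | depts.city | orders.yr | orders.kind
9 | eve | 8 | MIA | 8 | gray
9 | eve | 8 | MIA | 8 | green
8 | dave | 8 | MIA | 8 | gray
8 | dave | 8 | MIA | 8 | green
4 | alice | 8 | LA | 8 | gray
4 | alice | 8 | LA | 8 | green
After WHERE (6 rows):
depts.qty | depts.name | depts.yr | depts.city | orders.yr | orders.kind
9 | eve | 8 | MIA | 8 | gray
9 | eve | 8 | MIA | 8 | green
8 | dave | 8 | MIA | 8 | gray
8 | dave | 8 | MIA | 8 | green
4 | alice | 8 | LA | 8 | gray
4 | alice | 8 | LA | 8 | green
After GROUP BY (2 rows):
depts.city | max_yr
MIA | 8
LA | 8
After ORDER BY (2 rows):
depts.city | max_yr
LA | 8
MIA | 8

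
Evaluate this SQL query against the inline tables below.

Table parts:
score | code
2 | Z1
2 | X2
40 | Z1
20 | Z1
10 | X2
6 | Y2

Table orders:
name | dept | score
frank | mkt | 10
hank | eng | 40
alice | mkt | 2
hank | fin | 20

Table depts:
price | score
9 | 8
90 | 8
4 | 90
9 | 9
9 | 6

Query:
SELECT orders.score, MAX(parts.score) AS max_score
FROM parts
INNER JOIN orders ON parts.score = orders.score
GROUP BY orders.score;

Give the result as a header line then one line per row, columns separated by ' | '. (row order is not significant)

== RESULT ==
orders.score | max_score
2 | 2
40 | 40
20 | 20
10 | 10

Derivation:
After JOIN orders (5 rows):
parts.score | parts.code | orders.name | orders.dept | orders.score
2 | Z1 | alice | mkt | 2
2 | X2 | alice | mkt | 2
40 | Z1 | hank | eng | 40
20 | Z1 | hank | fin | 20
10 | X2 | frank | mkt | 10
After GROUP BY (4 rows):
orders.score | max_score
2 | 2
40 | 40
20 | 20
10 | 10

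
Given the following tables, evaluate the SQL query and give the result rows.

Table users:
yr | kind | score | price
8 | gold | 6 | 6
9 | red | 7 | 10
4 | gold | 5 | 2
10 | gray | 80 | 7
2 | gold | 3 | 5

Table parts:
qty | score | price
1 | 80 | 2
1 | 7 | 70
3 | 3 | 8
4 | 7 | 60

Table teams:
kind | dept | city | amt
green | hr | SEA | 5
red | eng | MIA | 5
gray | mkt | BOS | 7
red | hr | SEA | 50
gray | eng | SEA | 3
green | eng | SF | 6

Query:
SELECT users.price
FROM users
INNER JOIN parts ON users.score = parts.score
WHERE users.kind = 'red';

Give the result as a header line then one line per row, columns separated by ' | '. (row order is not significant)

== RESULT ==
users.price
10
10

Derivation:
After JOIN parts (4 rows):
users.yr | users.kind | users.score | users.price | parts.qty | parts.score | parts.price
9 | red | 7 | 10 | 1 | 7 | 70
9 | red | 7 | 10 | 4 | 7 | 60
10 | gray | 80 | 7 | 1 | 80 | 2
2 | gold | 3 | 5 | 3 | 3 | 8
After WHERE (2 rows):
users.yr | users.kind | users.score | users.price | parts.qty | parts.score | parts.price
9 | red | 7 | 10 | 1 | 7 | 70
9 | red | 7 | 10 | 4 | 7 | 60
After SELECT (2 rows):
users.price
10
10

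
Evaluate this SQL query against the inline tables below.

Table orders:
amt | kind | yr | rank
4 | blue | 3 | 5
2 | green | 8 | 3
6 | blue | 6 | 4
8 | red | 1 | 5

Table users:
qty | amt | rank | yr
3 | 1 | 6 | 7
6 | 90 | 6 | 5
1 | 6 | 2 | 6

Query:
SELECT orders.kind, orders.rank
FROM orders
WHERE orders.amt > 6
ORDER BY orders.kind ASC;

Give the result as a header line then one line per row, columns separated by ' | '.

== RESULT ==
orders.kind | orders.rank
red | 5

Derivation:
After WHERE (1 rows):
orders.amt | orders.kind | orders.yr | orders.rank
8 | red | 1 | 5
After SELECT (1 rows):
orders.kind | orders.rank
red | 5
After ORDER BY (1 rows):
orders.kind | orders.rank
red | 5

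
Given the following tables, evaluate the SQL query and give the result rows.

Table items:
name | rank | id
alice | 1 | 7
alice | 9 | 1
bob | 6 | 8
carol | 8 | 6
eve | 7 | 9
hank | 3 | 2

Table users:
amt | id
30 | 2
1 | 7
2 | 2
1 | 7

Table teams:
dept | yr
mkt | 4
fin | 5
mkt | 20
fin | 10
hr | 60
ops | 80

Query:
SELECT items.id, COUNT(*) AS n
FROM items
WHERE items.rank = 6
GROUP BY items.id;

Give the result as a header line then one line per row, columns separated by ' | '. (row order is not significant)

After WHERE (1 rows):
items.name | items.rank | items.id
bob | 6 | 8
After GROUP BY (1 rows):
items.id | n
8 | 1

== RESULT ==
items.id | n
8 | 1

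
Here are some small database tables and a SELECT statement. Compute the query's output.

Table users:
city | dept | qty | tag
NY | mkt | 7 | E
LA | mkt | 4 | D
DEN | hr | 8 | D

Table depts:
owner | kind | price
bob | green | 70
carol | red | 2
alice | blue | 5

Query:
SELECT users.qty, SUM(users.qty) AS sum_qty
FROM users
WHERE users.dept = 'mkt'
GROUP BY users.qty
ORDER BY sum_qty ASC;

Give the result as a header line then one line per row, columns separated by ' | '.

== RESULT ==
users.qty | sum_qty
4 | 4
7 | 7

Derivation:
After WHERE (2 rows):
users.city | users.dept | users.qty | users.tag
NY | mkt | 7 | E
LA | mkt | 4 | D
After GROUP BY (2 rows):
users.qty | sum_qty
7 | 7
4 | 4
After ORDER BY (2 rows):
users.qty | sum_qty
4 | 4
7 | 7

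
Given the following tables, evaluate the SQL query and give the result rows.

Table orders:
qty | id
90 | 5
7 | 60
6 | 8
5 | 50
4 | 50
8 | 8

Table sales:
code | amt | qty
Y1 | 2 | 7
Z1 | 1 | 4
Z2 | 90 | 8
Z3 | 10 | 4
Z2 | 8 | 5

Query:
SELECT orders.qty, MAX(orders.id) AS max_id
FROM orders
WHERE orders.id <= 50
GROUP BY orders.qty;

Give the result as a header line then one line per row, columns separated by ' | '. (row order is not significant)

== RESULT ==
orders.qty | max_id
90 | 5
6 | 8
5 | 50
4 | 50
8 | 8

Derivation:
After WHERE (5 rows):
orders.qty | orders.id
90 | 5
6 | 8
5 | 50
4 | 50
8 | 8
After GROUP BY (5 rows):
orders.qty | max_id
90 | 5
6 | 8
5 | 50
4 | 50
8 | 8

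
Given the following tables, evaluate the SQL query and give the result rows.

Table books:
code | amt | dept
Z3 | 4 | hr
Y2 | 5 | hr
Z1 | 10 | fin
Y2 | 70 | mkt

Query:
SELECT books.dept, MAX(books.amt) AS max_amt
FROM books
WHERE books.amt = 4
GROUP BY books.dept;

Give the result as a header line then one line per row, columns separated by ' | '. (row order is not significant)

After WHERE (1 rows):
books.code | books.amt | books.dept
Z3 | 4 | hr
After GROUP BY (1 rows):
books.dept | max_amt
hr | 4

== RESULT ==
books.dept | max_amt
hr | 4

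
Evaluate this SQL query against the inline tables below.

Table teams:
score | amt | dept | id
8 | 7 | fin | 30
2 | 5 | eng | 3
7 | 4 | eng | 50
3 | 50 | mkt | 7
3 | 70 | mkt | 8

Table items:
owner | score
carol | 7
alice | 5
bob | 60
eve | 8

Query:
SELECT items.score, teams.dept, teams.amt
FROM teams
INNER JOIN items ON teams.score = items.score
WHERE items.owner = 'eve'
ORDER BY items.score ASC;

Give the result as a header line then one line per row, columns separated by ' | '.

After JOIN items (2 rows):
teams.score | teams.amt | teams.dept | teams.id | items.owner | items.score
8 | 7 | fin | 30 | eve | 8
7 | 4 | eng | 50 | carol | 7
After WHERE (1 rows):
teams.score | teams.amt | teams.dept | teams.id | items.owner | items.score
8 | 7 | fin | 30 | eve | 8
After SELECT (1 rows):
items.score | teams.dept | teams.amt
8 | fin | 7
After ORDER BY (1 rows):
items.score | teams.dept | teams.amt
8 | fin | 7

== RESULT ==
items.score | teams.dept | teams.amt
8 | fin | 7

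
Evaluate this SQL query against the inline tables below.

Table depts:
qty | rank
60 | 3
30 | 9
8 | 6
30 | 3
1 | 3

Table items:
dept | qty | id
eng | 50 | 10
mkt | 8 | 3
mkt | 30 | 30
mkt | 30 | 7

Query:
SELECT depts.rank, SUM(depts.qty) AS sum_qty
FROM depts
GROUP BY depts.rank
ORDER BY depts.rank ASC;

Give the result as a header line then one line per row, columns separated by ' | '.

After GROUP BY (3 rows):
depts.rank | sum_qty
3 | 91
9 | 30
6 | 8
After ORDER BY (3 rows):
depts.rank | sum_qty
3 | 91
6 | 8
9 | 30

== RESULT ==
depts.rank | sum_qty
3 | 91
6 | 8
9 | 30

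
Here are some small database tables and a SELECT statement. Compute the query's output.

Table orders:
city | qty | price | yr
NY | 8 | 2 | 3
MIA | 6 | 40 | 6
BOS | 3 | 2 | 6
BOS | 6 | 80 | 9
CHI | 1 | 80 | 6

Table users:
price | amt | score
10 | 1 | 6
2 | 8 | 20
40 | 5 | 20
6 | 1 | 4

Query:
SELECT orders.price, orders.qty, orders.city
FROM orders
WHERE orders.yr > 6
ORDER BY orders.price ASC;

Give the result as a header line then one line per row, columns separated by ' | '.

== RESULT ==
orders.price | orders.qty | orders.city
80 | 6 | BOS

Derivation:
After WHERE (1 rows):
orders.city | orders.qty | orders.price | orders.yr
BOS | 6 | 80 | 9
After SELECT (1 rows):
orders.price | orders.qty | orders.city
80 | 6 | BOS
After ORDER BY (1 rows):
orders.price | orders.qty | orders.city
80 | 6 | BOS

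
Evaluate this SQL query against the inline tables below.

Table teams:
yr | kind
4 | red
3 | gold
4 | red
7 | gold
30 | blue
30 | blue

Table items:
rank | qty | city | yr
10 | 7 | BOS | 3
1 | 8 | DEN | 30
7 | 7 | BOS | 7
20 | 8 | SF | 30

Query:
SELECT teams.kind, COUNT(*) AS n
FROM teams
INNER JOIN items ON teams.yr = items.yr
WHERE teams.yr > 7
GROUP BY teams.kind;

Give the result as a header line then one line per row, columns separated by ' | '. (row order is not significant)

== RESULT ==
teams.kind | n
blue | 4

Derivation:
After JOIN items (6 rows):
teams.yr | teams.kind | items.rank | items.qty | items.city | items.yr
3 | gold | 10 | 7 | BOS | 3
7 | gold | 7 | 7 | BOS | 7
30 | blue | 1 | 8 | DEN | 30
30 | blue | 20 | 8 | SF | 30
30 | blue | 1 | 8 | DEN | 30
30 | blue | 20 | 8 | SF | 30
After WHERE (4 rows):
teams.yr | teams.kind | items.rank | items.qty | items.city | items.yr
30 | blue | 1 | 8 | DEN | 30
30 | blue | 20 | 8 | SF | 30
30 | blue | 1 | 8 | DEN | 30
30 | blue | 20 | 8 | SF | 30
After GROUP BY (1 rows):
teams.kind | n
blue | 4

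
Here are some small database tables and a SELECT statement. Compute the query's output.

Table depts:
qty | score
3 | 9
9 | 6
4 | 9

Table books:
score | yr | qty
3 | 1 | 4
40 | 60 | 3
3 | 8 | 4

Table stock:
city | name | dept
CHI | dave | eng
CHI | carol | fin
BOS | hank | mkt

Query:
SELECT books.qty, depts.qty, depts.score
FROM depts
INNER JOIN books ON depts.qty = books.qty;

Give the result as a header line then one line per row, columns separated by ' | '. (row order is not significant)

== RESULT ==
books.qty | depts.qty | depts.score
3 | 3 | 9
4 | 4 | 9
4 | 4 | 9

Derivation:
After JOIN books (3 rows):
depts.qty | depts.score | books.score | books.yr | books.qty
3 | 9 | 40 | 60 | 3
4 | 9 | 3 | 1 | 4
4 | 9 | 3 | 8 | 4
After SELECT (3 rows):
books.qty | depts.qty | depts.score
3 | 3 | 9
4 | 4 | 9
4 | 4 | 9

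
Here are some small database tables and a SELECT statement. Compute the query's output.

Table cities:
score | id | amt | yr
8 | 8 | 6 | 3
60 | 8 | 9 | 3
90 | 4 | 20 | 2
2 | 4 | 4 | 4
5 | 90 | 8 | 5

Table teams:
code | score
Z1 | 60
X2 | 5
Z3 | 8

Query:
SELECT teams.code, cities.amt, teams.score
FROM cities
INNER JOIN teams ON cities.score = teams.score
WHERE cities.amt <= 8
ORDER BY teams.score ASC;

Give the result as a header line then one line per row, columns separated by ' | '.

After JOIN teams (3 rows):
cities.score | cities.id | cities.amt | cities.yr | teams.code | teams.score
8 | 8 | 6 | 3 | Z3 | 8
60 | 8 | 9 | 3 | Z1 | 60
5 | 90 | 8 | 5 | X2 | 5
After WHERE (2 rows):
cities.score | cities.id | cities.amt | cities.yr | teams.code | teams.score
8 | 8 | 6 | 3 | Z3 | 8
5 | 90 | 8 | 5 | X2 | 5
After SELECT (2 rows):
teams.code | cities.amt | teams.score
Z3 | 6 | 8
X2 | 8 | 5
After ORDER BY (2 rows):
teams.code | cities.amt | teams.score
X2 | 8 | 5
Z3 | 6 | 8

== RESULT ==
teams.code | cities.amt | teams.score
X2 | 8 | 5
Z3 | 6 | 8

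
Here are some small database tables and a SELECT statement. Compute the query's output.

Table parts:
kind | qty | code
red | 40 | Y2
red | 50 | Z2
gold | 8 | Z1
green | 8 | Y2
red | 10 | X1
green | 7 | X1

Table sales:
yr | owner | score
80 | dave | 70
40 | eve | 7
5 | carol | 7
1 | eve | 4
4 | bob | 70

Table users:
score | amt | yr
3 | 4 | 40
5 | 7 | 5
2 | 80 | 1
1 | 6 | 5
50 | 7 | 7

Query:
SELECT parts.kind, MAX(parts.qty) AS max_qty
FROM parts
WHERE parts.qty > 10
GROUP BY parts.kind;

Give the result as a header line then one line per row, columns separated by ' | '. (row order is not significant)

== RESULT ==
parts.kind | max_qty
red | 50

Derivation:
After WHERE (2 rows):
parts.kind | parts.qty | parts.code
red | 40 | Y2
red | 50 | Z2
After GROUP BY (1 rows):
parts.kind | max_qty
red | 50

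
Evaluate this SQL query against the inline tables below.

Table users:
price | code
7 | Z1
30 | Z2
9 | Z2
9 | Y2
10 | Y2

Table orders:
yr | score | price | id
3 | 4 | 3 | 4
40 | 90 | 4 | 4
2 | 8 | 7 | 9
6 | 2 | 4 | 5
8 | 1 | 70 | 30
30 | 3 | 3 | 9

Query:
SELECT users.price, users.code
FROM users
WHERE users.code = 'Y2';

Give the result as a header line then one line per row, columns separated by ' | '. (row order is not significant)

== RESULT ==
users.price | users.code
9 | Y2
10 | Y2

Derivation:
After WHERE (2 rows):
users.price | users.code
9 | Y2
10 | Y2
After SELECT (2 rows):
users.price | users.code
9 | Y2
10 | Y2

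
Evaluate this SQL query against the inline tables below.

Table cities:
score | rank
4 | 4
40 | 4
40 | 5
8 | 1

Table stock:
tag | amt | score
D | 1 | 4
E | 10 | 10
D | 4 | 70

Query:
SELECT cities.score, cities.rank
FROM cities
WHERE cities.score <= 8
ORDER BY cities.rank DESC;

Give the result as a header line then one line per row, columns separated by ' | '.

After WHERE (2 rows):
cities.score | cities.rank
4 | 4
8 | 1
After SELECT (2 rows):
cities.score | cities.rank
4 | 4
8 | 1
After ORDER BY (2 rows):
cities.score | cities.rank
4 | 4
8 | 1

== RESULT ==
cities.score | cities.rank
4 | 4
8 | 1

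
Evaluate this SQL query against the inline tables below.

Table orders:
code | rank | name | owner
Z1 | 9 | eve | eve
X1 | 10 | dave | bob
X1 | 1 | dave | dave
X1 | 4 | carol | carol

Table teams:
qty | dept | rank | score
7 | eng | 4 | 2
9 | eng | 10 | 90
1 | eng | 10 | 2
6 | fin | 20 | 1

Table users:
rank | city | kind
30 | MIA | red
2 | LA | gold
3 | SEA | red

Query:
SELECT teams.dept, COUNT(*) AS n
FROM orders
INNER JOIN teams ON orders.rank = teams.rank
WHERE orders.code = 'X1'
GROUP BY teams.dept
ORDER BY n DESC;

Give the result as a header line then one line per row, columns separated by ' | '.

After JOIN teams (3 rows):
orders.code | orders.rank | orders.name | orders.owner | teams.qty | teams.dept | teams.rank | teams.score
X1 | 10 | dave | bob | 9 | eng | 10 | 90
X1 | 10 | dave | bob | 1 | eng | 10 | 2
X1 | 4 | carol | carol | 7 | eng | 4 | 2
After WHERE (3 rows):
orders.code | orders.rank | orders.name | orders.owner | teams.qty | teams.dept | teams.rank | teams.score
X1 | 10 | dave | bob | 9 | eng | 10 | 90
X1 | 10 | dave | bob | 1 | eng | 10 | 2
X1 | 4 | carol | carol | 7 | eng | 4 | 2
After GROUP BY (1 rows):
teams.dept | n
eng | 3
After ORDER BY (1 rows):
teams.dept | n
eng | 3

== RESULT ==
teams.dept | n
eng | 3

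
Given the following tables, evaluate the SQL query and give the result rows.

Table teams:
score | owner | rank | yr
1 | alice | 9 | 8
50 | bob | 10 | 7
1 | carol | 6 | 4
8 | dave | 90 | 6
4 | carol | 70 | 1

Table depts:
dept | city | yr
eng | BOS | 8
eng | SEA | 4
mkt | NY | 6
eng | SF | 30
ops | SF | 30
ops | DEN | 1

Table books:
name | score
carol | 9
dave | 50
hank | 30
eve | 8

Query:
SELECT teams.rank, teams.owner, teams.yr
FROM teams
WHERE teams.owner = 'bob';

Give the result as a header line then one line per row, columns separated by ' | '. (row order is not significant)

After WHERE (1 rows):
teams.score | teams.owner | teams.rank | teams.yr
50 | bob | 10 | 7
After SELECT (1 rows):
teams.rank | teams.owner | teams.yr
10 | bob | 7

== RESULT ==
teams.rank | teams.owner | teams.yr
10 | bob | 7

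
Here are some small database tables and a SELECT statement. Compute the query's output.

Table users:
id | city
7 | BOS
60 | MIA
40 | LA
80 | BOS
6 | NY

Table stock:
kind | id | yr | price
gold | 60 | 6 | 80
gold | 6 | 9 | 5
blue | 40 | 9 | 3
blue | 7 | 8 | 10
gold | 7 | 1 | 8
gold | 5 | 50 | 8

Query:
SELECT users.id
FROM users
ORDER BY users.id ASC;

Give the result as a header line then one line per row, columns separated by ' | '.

== RESULT ==
users.id
6
7
40
60
80

Derivation:
After SELECT (5 rows):
users.id
7
60
40
80
6
After ORDER BY (5 rows):
users.id
6
7
40
60
80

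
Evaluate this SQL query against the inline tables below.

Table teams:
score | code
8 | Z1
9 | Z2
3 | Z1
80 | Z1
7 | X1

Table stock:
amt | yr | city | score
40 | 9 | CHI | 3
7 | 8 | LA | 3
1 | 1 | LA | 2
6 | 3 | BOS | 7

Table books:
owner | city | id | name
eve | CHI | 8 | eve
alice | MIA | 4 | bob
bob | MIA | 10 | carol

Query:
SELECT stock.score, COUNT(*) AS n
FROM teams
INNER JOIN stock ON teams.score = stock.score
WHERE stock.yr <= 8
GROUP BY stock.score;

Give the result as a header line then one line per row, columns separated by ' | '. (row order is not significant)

== RESULT ==
stock.score | n
3 | 1
7 | 1

Derivation:
After JOIN stock (3 rows):
teams.score | teams.code | stock.amt | stock.yr | stock.city | stock.score
3 | Z1 | 40 | 9 | CHI | 3
3 | Z1 | 7 | 8 | LA | 3
7 | X1 | 6 | 3 | BOS | 7
After WHERE (2 rows):
teams.score | teams.code | stock.amt | stock.yr | stock.city | stock.score
3 | Z1 | 7 | 8 | LA | 3
7 | X1 | 6 | 3 | BOS | 7
After GROUP BY (2 rows):
stock.score | n
3 | 1
7 | 1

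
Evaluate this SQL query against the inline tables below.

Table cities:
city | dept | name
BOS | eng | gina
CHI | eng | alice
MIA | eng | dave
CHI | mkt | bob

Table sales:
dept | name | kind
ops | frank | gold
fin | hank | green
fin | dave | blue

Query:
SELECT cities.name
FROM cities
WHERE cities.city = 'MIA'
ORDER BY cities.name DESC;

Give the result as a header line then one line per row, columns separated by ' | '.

== RESULT ==
cities.name
dave

Derivation:
After WHERE (1 rows):
cities.city | cities.dept | cities.name
MIA | eng | dave
After SELECT (1 rows):
cities.name
dave
After ORDER BY (1 rows):
cities.name
dave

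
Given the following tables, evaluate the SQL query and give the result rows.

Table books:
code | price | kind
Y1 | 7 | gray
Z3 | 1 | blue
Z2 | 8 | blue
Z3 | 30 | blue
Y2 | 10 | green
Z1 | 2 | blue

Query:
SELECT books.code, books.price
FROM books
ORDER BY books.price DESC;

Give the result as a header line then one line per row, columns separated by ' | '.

== RESULT ==
books.code | books.price
Z3 | 30
Y2 | 10
Z2 | 8
Y1 | 7
Z1 | 2
Z3 | 1

Derivation:
After SELECT (6 rows):
books.code | books.price
Y1 | 7
Z3 | 1
Z2 | 8
Z3 | 30
Y2 | 10
Z1 | 2
After ORDER BY (6 rows):
books.code | books.price
Z3 | 30
Y2 | 10
Z2 | 8
Y1 | 7
Z1 | 2
Z3 | 1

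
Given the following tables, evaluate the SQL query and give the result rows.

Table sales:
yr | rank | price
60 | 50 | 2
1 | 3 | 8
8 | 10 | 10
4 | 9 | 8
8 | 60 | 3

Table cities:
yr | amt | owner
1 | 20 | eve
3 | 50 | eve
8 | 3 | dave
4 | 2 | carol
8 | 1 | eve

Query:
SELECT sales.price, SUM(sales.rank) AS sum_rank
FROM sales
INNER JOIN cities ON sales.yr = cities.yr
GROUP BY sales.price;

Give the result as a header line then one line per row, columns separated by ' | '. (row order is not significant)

After JOIN cities (6 rows):
sales.yr | sales.rank | sales.price | cities.yr | cities.amt | cities.owner
1 | 3 | 8 | 1 | 20 | eve
8 | 10 | 10 | 8 | 3 | dave
8 | 10 | 10 | 8 | 1 | eve
4 | 9 | 8 | 4 | 2 | carol
8 | 60 | 3 | 8 | 3 | dave
8 | 60 | 3 | 8 | 1 | eve
After GROUP BY (3 rows):
sales.price | sum_rank
8 | 12
10 | 20
3 | 120

== RESULT ==
sales.price | sum_rank
8 | 12
10 | 20
3 | 120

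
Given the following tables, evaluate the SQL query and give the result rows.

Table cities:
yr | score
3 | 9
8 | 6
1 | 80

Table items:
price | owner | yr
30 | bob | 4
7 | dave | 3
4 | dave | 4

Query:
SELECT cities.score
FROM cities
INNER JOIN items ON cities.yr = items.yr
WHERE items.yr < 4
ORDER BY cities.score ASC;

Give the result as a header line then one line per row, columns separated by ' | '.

== RESULT ==
cities.score
9

Derivation:
After JOIN items (1 rows):
cities.yr | cities.score | items.price | items.owner | items.yr
3 | 9 | 7 | dave | 3
After WHERE (1 rows):
cities.yr | cities.score | items.price | items.owner | items.yr
3 | 9 | 7 | dave | 3
After SELECT (1 rows):
cities.score
9
After ORDER BY (1 rows):
cities.score
9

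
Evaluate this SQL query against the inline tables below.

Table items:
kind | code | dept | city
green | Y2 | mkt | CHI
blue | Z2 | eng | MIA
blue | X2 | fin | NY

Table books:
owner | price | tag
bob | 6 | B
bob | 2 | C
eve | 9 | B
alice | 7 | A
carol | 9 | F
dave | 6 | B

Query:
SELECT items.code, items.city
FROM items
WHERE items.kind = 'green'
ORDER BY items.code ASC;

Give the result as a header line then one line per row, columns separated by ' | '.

== RESULT ==
items.code | items.city
Y2 | CHI

Derivation:
After WHERE (1 rows):
items.kind | items.code | items.dept | items.city
green | Y2 | mkt | CHI
After SELECT (1 rows):
items.code | items.city
Y2 | CHI
After ORDER BY (1 rows):
items.code | items.city
Y2 | CHI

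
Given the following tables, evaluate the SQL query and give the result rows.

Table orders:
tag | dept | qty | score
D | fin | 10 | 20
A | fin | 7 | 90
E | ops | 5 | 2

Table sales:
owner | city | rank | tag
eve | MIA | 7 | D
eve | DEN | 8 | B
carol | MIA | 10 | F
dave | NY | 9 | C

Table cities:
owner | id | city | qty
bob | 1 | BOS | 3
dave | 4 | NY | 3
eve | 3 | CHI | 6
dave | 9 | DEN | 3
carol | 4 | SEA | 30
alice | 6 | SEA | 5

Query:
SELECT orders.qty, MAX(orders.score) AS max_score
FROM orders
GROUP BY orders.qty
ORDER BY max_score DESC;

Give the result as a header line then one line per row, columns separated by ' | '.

== RESULT ==
orders.qty | max_score
7 | 90
10 | 20
5 | 2

Derivation:
After GROUP BY (3 rows):
orders.qty | max_score
10 | 20
7 | 90
5 | 2
After ORDER BY (3 rows):
orders.qty | max_score
7 | 90
10 | 20
5 | 2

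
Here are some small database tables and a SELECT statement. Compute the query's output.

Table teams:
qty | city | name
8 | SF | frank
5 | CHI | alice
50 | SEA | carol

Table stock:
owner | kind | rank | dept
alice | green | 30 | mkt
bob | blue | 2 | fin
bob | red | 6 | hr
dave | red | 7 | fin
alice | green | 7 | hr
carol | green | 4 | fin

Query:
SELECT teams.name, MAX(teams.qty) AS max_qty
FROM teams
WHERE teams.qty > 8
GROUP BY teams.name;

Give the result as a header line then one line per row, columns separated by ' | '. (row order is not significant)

== RESULT ==
teams.name | max_qty
carol | 50

Derivation:
After WHERE (1 rows):
teams.qty | teams.city | teams.name
50 | SEA | carol
After GROUP BY (1 rows):
teams.name | max_qty
carol | 50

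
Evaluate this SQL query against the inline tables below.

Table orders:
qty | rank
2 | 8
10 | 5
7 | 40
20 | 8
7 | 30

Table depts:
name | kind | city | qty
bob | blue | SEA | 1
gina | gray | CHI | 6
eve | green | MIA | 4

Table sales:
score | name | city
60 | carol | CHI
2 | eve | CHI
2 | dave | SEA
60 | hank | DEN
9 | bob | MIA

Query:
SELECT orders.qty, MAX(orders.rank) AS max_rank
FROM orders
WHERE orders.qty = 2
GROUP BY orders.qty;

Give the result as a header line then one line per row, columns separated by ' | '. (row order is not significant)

After WHERE (1 rows):
orders.qty | orders.rank
2 | 8
After GROUP BY (1 rows):
orders.qty | max_rank
2 | 8

== RESULT ==
orders.qty | max_rank
2 | 8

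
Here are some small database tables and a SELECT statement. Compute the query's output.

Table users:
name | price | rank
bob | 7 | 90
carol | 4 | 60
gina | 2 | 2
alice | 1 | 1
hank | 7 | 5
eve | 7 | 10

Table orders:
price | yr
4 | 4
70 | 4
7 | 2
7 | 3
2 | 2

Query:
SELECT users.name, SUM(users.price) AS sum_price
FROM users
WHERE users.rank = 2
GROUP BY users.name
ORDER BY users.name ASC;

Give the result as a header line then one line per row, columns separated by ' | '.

== RESULT ==
users.name | sum_price
gina | 2

Derivation:
After WHERE (1 rows):
users.name | users.price | users.rank
gina | 2 | 2
After GROUP BY (1 rows):
users.name | sum_price
gina | 2
After ORDER BY (1 rows):
users.name | sum_price
gina | 2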